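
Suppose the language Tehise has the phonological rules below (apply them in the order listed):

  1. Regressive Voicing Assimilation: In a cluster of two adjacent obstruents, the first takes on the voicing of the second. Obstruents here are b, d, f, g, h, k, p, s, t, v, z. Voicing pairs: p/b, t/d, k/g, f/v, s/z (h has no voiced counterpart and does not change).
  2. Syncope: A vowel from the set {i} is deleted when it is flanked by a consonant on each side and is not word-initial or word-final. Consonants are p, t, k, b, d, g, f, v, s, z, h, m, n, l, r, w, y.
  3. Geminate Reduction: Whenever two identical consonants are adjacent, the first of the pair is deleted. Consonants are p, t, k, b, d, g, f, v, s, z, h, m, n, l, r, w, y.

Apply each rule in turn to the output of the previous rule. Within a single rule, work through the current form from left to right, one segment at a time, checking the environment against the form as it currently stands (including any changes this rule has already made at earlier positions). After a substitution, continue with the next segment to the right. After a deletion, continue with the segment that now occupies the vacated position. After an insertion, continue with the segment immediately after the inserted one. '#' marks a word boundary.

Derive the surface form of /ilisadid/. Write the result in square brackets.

1 Regressive Voicing Assimilation: no change — [ilisadid]
2 Syncope: [ilisadid] → [ilsadd]
3 Geminate Reduction: [ilsadd] → [ilsad]

[ilsad]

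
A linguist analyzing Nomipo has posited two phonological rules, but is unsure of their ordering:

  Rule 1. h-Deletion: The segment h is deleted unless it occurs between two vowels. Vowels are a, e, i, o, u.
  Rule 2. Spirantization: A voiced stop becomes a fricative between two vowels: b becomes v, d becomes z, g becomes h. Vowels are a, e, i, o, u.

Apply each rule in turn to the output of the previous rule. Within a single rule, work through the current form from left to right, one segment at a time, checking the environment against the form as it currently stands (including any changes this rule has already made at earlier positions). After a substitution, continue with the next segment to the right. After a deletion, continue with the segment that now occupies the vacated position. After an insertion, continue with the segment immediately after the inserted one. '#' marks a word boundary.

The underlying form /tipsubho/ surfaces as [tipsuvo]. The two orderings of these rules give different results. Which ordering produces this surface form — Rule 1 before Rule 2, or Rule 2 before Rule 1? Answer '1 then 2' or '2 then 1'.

1 then 2

Order 1 then 2:
  1 h-Deletion: [tipsubho] → [tipsubo]
  2 Spirantization: [tipsubo] → [tipsuvo]
  result: [tipsuvo]
Order 2 then 1:
  2 Spirantization: no change — [tipsubho]
  1 h-Deletion: [tipsubho] → [tipsubo]
  result: [tipsubo]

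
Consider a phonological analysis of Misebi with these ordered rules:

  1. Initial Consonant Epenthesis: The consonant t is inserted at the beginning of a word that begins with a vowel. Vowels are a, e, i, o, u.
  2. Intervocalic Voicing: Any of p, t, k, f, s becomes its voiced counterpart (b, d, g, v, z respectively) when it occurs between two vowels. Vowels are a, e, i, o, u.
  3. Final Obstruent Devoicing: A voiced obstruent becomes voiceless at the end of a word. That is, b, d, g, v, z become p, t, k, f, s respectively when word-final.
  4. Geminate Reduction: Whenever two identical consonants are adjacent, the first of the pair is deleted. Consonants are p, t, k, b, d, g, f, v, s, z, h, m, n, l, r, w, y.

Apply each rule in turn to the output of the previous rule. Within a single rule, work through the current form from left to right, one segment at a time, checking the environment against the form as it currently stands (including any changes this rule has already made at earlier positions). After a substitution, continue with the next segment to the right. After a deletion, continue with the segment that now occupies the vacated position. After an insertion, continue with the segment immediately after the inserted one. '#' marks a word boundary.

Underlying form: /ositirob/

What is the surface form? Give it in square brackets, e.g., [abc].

[tozidirop]

1 Initial Consonant Epenthesis: [ositirob] → [tositirob]
2 Intervocalic Voicing: [tositirob] → [tozidirob]
3 Final Obstruent Devoicing: [tozidirob] → [tozidirop]
4 Geminate Reduction: no change — [tozidirop]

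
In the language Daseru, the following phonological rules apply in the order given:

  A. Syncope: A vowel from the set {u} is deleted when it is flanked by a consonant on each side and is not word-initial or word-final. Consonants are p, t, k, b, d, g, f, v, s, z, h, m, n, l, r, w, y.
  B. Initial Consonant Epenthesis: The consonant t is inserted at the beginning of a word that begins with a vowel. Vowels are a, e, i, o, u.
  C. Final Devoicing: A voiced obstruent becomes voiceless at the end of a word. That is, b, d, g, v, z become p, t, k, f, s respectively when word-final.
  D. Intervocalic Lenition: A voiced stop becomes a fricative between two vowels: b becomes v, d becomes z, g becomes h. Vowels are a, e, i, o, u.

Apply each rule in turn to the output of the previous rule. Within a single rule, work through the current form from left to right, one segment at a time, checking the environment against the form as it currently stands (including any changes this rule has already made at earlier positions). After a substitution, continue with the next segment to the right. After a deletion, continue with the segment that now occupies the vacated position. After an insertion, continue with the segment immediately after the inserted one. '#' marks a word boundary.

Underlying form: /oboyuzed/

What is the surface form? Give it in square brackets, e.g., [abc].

A Syncope: [oboyuzed] → [oboyzed]
B Initial Consonant Epenthesis: [oboyzed] → [toboyzed]
C Final Devoicing: [toboyzed] → [toboyzet]
D Intervocalic Lenition: [toboyzet] → [tovoyzet]

[tovoyzet]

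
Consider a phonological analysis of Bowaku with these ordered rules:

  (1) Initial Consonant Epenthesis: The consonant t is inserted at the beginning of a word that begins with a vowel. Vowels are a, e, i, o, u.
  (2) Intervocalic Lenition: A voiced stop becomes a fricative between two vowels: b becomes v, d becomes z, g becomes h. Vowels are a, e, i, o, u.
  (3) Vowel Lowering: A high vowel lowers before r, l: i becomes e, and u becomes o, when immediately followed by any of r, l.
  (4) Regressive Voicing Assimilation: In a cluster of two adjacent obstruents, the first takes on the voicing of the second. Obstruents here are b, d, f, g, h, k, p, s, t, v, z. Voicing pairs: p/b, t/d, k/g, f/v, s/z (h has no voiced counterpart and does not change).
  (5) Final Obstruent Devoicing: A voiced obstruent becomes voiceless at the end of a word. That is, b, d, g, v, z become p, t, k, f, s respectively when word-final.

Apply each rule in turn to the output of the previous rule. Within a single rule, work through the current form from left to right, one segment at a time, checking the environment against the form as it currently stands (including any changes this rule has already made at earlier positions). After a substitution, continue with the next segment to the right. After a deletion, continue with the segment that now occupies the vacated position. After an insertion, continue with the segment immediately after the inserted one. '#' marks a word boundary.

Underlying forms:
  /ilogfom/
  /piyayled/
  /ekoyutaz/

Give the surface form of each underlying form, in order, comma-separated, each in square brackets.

/ilogfom/:
  (1) Initial Consonant Epenthesis: [ilogfom] → [tilogfom]
  (2) Intervocalic Lenition: no change — [tilogfom]
  (3) Vowel Lowering: [tilogfom] → [telogfom]
  (4) Regressive Voicing Assimilation: [telogfom] → [telokfom]
  (5) Final Obstruent Devoicing: no change — [telokfom]
/piyayled/:
  (1) Initial Consonant Epenthesis: no change — [piyayled]
  (2) Intervocalic Lenition: no change — [piyayled]
  (3) Vowel Lowering: no change — [piyayled]
  (4) Regressive Voicing Assimilation: no change — [piyayled]
  (5) Final Obstruent Devoicing: [piyayled] → [piyaylet]
/ekoyutaz/:
  (1) Initial Consonant Epenthesis: [ekoyutaz] → [tekoyutaz]
  (2) Intervocalic Lenition: no change — [tekoyutaz]
  (3) Vowel Lowering: no change — [tekoyutaz]
  (4) Regressive Voicing Assimilation: no change — [tekoyutaz]
  (5) Final Obstruent Devoicing: [tekoyutaz] → [tekoyutas]

[telokfom], [piyaylet], [tekoyutas]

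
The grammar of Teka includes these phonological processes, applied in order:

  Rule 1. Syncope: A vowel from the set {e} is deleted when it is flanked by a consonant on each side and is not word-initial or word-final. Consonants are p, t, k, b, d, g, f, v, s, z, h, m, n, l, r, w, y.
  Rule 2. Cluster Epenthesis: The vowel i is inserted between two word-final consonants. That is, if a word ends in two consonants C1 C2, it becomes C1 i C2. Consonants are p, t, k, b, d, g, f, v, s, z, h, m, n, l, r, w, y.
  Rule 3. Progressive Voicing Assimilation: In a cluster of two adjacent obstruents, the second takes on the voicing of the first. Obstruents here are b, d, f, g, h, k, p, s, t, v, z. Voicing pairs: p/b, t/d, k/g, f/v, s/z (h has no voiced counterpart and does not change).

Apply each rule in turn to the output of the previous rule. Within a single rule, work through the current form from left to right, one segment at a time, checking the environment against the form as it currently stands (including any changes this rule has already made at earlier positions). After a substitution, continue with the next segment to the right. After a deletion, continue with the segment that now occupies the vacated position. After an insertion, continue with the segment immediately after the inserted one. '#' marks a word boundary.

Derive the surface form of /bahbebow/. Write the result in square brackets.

[bahppow]

Rule 1 Syncope: [bahbebow] → [bahbbow]
Rule 2 Cluster Epenthesis: no change — [bahbbow]
Rule 3 Progressive Voicing Assimilation: [bahbbow] → [bahppow]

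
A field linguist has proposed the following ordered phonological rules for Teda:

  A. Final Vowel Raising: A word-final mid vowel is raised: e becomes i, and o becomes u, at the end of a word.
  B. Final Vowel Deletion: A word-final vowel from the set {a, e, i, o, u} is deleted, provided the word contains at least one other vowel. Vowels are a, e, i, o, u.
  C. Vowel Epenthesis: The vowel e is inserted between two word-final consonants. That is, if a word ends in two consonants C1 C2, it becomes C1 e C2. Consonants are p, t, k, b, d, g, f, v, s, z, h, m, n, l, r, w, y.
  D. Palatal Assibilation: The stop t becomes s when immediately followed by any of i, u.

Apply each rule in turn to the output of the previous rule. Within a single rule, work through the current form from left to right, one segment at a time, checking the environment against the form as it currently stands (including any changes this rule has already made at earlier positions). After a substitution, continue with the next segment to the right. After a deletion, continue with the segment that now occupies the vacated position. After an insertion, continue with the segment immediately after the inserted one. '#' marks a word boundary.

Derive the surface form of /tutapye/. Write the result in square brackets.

A Final Vowel Raising: [tutapye] → [tutapyi]
B Final Vowel Deletion: [tutapyi] → [tutapy]
C Vowel Epenthesis: [tutapy] → [tutapey]
D Palatal Assibilation: [tutapey] → [sutapey]

[sutapey]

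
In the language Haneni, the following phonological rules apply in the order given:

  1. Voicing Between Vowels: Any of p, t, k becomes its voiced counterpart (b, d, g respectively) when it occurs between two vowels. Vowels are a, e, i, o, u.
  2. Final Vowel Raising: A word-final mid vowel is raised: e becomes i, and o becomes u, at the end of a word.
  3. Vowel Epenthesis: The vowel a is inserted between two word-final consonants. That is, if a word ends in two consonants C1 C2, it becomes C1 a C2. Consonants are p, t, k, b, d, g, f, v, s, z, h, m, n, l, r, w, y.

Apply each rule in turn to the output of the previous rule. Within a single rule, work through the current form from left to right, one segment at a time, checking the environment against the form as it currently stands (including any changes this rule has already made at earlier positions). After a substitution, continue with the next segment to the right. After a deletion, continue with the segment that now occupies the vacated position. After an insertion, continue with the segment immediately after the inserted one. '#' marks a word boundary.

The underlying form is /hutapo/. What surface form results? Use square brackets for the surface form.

1 Voicing Between Vowels: [hutapo] → [hudabo]
2 Final Vowel Raising: [hudabo] → [hudabu]
3 Vowel Epenthesis: no change — [hudabu]

[hudabu]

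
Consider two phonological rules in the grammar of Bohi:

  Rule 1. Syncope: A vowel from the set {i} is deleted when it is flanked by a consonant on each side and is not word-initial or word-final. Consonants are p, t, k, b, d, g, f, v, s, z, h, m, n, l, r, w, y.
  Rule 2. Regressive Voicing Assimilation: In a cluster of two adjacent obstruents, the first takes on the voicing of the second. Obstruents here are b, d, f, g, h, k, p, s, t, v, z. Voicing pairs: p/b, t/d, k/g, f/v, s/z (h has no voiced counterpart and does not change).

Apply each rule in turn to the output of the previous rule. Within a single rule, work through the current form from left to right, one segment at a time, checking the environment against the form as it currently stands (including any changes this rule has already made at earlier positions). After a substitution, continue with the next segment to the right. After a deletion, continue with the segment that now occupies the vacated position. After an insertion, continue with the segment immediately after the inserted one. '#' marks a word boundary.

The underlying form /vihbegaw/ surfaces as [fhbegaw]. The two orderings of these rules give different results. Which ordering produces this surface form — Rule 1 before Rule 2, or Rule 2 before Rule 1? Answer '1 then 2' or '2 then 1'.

Order 1 then 2:
  1 Syncope: [vihbegaw] → [vhbegaw]
  2 Regressive Voicing Assimilation: [vhbegaw] → [fhbegaw]
  result: [fhbegaw]
Order 2 then 1:
  2 Regressive Voicing Assimilation: no change — [vihbegaw]
  1 Syncope: [vihbegaw] → [vhbegaw]
  result: [vhbegaw]

1 then 2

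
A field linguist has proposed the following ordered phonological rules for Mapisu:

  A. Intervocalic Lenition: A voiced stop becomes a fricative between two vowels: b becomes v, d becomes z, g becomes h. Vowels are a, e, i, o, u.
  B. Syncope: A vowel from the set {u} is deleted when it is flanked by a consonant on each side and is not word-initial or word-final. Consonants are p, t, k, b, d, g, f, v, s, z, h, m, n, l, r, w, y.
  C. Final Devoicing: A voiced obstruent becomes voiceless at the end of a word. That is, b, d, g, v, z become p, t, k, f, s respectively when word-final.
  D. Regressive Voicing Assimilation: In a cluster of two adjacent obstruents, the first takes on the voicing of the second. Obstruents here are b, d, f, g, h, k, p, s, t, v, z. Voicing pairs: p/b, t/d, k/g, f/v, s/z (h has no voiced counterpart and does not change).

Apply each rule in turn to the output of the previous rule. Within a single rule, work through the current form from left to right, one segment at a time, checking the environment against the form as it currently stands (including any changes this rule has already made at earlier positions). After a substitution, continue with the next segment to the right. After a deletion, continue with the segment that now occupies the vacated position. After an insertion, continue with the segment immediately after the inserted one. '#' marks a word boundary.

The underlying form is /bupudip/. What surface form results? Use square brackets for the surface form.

A Intervocalic Lenition: [bupudip] → [bupuzip]
B Syncope: [bupuzip] → [bpzip]
C Final Devoicing: no change — [bpzip]
D Regressive Voicing Assimilation: [bpzip] → [pbzip]

[pbzip]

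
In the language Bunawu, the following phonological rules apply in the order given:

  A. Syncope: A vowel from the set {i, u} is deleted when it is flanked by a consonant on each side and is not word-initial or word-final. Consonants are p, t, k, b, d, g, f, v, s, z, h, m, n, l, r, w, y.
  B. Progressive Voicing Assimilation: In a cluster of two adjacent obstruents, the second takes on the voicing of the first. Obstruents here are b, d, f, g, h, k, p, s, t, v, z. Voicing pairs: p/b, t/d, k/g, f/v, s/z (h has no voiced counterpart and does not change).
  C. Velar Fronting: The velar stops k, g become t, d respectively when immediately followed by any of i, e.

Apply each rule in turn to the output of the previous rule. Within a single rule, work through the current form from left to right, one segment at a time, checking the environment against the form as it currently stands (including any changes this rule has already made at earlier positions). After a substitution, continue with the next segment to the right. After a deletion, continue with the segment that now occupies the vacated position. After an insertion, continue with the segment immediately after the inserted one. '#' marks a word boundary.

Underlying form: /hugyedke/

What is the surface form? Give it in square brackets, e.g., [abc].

A Syncope: [hugyedke] → [hgyedke]
B Progressive Voicing Assimilation: [hgyedke] → [hkyedge]
C Velar Fronting: [hkyedge] → [hkyedde]

[hkyedde]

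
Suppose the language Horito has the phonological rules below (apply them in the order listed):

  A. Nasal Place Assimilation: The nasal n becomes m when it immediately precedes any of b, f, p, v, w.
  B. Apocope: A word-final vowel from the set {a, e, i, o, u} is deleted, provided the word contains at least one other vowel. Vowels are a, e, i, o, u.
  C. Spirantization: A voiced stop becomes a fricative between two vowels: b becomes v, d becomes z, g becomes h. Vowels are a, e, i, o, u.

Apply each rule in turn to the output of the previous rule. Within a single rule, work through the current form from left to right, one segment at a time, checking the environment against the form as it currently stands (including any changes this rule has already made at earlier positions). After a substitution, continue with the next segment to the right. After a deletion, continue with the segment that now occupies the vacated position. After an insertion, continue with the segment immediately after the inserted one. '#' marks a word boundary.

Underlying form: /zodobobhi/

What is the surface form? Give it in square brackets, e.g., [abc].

A Nasal Place Assimilation: no change — [zodobobhi]
B Apocope: [zodobobhi] → [zodobobh]
C Spirantization: [zodobobh] → [zozovobh]

[zozovobh]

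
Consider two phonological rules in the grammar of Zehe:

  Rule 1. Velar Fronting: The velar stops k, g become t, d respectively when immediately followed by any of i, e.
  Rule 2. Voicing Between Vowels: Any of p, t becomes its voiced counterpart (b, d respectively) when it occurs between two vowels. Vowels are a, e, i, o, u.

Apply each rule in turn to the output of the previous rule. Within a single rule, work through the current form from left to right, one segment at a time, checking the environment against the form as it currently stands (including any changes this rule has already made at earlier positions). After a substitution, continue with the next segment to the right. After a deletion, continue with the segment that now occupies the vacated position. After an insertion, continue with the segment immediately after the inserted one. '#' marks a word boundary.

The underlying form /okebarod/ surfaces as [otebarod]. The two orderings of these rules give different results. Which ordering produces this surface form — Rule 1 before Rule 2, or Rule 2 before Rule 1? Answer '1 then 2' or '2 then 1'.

2 then 1

Order 1 then 2:
  1 Velar Fronting: [okebarod] → [otebarod]
  2 Voicing Between Vowels: [otebarod] → [odebarod]
  result: [odebarod]
Order 2 then 1:
  2 Voicing Between Vowels: no change — [okebarod]
  1 Velar Fronting: [okebarod] → [otebarod]
  result: [otebarod]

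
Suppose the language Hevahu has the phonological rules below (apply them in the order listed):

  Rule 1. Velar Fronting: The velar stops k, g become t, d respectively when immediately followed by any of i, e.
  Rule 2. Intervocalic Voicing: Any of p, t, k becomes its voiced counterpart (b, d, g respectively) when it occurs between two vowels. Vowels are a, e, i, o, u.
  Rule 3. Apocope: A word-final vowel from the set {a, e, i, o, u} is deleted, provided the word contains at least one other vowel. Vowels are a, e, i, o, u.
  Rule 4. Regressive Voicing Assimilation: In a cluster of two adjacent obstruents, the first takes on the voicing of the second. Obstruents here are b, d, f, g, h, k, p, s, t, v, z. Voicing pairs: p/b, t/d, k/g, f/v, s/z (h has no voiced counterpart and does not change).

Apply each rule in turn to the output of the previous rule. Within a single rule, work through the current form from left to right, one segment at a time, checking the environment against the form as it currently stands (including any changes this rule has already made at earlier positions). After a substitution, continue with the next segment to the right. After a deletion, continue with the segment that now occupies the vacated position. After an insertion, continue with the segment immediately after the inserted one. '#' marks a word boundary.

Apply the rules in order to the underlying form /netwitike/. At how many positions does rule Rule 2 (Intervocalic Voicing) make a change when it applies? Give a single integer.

Rule 1 Velar Fronting: [netwitike] → [netwitite]
Rule 2 Intervocalic Voicing: [netwitite] → [netwidide]
Rule 3 Apocope: [netwidide] → [netwidid]
Rule 4 Regressive Voicing Assimilation: no change — [netwidid]
Rule Rule 2 changed 2 position(s).

2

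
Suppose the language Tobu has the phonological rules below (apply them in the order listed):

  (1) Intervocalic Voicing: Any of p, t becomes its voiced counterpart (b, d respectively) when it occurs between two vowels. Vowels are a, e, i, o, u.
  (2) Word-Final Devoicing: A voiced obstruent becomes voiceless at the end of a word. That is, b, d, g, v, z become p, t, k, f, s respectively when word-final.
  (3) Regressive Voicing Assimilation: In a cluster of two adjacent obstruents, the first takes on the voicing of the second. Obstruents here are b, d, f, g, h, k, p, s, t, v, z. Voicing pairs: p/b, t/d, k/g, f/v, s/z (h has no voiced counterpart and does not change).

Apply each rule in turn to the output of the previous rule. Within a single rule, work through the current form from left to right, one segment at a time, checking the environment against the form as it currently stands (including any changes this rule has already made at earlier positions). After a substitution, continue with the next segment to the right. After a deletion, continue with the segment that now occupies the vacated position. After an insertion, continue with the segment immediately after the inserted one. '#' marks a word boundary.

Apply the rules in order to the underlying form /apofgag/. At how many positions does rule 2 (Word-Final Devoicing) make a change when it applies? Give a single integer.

(1) Intervocalic Voicing: [apofgag] → [abofgag]
(2) Word-Final Devoicing: [abofgag] → [abofgak]
(3) Regressive Voicing Assimilation: [abofgak] → [abovgak]
Rule 2 changed 1 position(s).

1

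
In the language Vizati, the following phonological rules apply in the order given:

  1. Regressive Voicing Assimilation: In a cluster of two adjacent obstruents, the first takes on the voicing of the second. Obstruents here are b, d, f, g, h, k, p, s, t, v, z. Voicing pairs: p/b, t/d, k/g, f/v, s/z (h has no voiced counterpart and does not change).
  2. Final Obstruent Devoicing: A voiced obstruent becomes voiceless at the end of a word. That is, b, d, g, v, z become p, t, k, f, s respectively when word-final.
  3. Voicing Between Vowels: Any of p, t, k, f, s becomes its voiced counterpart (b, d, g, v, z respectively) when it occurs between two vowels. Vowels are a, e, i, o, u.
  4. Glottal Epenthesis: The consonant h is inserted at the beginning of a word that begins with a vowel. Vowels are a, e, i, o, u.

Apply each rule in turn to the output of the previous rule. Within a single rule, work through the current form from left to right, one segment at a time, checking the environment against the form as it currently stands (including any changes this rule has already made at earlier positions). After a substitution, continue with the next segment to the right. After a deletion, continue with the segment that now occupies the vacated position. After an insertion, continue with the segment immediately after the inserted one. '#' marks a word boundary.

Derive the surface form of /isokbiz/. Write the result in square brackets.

1 Regressive Voicing Assimilation: [isokbiz] → [isogbiz]
2 Final Obstruent Devoicing: [isogbiz] → [isogbis]
3 Voicing Between Vowels: [isogbis] → [izogbis]
4 Glottal Epenthesis: [izogbis] → [hizogbis]

[hizogbis]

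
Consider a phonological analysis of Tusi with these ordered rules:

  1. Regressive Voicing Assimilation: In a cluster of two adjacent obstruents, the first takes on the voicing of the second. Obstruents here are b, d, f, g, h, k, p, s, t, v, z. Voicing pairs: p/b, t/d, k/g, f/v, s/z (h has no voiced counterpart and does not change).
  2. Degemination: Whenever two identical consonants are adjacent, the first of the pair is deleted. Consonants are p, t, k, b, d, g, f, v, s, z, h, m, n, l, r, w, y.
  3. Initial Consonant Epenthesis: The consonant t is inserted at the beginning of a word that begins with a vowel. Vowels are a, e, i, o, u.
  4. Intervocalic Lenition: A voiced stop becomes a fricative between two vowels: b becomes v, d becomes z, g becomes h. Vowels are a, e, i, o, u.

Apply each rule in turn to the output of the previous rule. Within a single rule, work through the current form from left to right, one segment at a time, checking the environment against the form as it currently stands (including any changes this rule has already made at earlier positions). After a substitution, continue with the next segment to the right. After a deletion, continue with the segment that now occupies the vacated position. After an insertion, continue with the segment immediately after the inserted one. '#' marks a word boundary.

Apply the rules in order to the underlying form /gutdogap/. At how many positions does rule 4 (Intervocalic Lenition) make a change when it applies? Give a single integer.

2

1 Regressive Voicing Assimilation: [gutdogap] → [guddogap]
2 Degemination: [guddogap] → [gudogap]
3 Initial Consonant Epenthesis: no change — [gudogap]
4 Intervocalic Lenition: [gudogap] → [guzohap]
Rule 4 changed 2 position(s).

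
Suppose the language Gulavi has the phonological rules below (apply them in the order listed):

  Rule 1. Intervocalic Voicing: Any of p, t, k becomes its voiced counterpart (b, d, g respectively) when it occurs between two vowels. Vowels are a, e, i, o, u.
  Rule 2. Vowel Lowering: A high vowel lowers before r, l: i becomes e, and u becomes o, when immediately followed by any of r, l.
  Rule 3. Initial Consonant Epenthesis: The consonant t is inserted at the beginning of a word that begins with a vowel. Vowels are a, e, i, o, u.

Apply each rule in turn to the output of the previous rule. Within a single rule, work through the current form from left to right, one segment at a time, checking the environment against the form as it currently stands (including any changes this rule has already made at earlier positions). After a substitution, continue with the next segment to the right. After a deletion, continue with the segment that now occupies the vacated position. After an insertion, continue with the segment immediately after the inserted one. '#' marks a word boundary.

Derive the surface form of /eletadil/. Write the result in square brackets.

[teledadel]

Rule 1 Intervocalic Voicing: [eletadil] → [eledadil]
Rule 2 Vowel Lowering: [eledadil] → [eledadel]
Rule 3 Initial Consonant Epenthesis: [eledadel] → [teledadel]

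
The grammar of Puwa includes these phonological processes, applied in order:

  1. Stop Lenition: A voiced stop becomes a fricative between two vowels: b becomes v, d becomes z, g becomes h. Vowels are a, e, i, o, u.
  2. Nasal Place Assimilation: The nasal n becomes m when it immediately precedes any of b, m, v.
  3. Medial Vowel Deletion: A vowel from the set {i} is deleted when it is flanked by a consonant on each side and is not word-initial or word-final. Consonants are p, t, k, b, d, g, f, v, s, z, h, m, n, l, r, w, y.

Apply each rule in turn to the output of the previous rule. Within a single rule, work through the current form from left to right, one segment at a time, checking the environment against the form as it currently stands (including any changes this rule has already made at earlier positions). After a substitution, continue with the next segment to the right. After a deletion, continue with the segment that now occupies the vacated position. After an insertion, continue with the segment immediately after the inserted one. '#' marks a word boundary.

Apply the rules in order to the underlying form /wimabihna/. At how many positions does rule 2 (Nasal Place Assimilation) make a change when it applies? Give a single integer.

1 Stop Lenition: [wimabihna] → [wimavihna]
2 Nasal Place Assimilation: no change — [wimavihna]
3 Medial Vowel Deletion: [wimavihna] → [wmavhna]
Rule 2 changed 0 position(s).

0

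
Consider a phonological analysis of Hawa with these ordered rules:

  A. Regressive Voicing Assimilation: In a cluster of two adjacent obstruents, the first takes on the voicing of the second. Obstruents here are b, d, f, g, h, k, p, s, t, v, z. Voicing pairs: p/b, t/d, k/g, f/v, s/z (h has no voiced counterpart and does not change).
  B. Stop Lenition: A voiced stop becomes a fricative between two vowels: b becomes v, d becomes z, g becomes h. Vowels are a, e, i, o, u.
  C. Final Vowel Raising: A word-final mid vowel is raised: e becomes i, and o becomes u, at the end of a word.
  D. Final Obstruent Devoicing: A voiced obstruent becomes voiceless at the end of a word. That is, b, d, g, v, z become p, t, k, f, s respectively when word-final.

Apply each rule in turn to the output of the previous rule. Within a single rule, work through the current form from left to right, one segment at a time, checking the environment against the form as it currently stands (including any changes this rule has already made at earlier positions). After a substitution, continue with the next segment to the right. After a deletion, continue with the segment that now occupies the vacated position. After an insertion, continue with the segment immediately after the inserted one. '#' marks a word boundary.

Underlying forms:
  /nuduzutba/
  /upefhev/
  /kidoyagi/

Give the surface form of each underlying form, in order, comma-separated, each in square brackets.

[nuzuzudba], [upefhef], [kizoyahi]

/nuduzutba/:
  A Regressive Voicing Assimilation: [nuduzutba] → [nuduzudba]
  B Stop Lenition: [nuduzudba] → [nuzuzudba]
  C Final Vowel Raising: no change — [nuzuzudba]
  D Final Obstruent Devoicing: no change — [nuzuzudba]
/upefhev/:
  A Regressive Voicing Assimilation: no change — [upefhev]
  B Stop Lenition: no change — [upefhev]
  C Final Vowel Raising: no change — [upefhev]
  D Final Obstruent Devoicing: [upefhev] → [upefhef]
/kidoyagi/:
  A Regressive Voicing Assimilation: no change — [kidoyagi]
  B Stop Lenition: [kidoyagi] → [kizoyahi]
  C Final Vowel Raising: no change — [kizoyahi]
  D Final Obstruent Devoicing: no change — [kizoyahi]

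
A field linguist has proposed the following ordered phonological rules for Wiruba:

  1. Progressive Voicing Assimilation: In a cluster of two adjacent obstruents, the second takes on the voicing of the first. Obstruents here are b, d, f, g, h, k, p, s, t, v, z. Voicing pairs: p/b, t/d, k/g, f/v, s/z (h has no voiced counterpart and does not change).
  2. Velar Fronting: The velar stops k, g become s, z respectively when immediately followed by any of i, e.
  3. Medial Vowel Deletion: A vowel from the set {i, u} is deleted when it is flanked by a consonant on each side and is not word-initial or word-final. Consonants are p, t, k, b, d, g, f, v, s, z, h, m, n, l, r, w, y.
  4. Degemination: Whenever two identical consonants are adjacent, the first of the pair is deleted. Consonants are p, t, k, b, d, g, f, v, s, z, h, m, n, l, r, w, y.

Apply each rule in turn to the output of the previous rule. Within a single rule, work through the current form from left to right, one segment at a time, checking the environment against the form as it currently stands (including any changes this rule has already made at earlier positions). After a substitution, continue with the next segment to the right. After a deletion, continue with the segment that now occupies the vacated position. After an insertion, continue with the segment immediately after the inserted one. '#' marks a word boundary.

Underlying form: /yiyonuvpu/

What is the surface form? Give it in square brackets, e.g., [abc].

[yonvbu]

1 Progressive Voicing Assimilation: [yiyonuvpu] → [yiyonuvbu]
2 Velar Fronting: no change — [yiyonuvbu]
3 Medial Vowel Deletion: [yiyonuvbu] → [yyonvbu]
4 Degemination: [yyonvbu] → [yonvbu]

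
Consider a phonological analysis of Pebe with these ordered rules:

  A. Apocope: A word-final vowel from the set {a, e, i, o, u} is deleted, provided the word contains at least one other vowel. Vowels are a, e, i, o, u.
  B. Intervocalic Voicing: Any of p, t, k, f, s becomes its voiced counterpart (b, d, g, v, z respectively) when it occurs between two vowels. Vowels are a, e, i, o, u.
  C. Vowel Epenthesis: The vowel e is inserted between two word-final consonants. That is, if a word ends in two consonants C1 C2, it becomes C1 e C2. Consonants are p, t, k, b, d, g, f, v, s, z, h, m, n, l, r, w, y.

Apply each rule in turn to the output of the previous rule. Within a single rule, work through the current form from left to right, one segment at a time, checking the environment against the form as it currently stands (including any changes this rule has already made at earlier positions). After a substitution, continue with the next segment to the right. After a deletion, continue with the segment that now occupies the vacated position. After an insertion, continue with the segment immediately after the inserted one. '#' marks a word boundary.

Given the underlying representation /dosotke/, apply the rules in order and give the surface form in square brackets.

[dozotek]

A Apocope: [dosotke] → [dosotk]
B Intervocalic Voicing: [dosotk] → [dozotk]
C Vowel Epenthesis: [dozotk] → [dozotek]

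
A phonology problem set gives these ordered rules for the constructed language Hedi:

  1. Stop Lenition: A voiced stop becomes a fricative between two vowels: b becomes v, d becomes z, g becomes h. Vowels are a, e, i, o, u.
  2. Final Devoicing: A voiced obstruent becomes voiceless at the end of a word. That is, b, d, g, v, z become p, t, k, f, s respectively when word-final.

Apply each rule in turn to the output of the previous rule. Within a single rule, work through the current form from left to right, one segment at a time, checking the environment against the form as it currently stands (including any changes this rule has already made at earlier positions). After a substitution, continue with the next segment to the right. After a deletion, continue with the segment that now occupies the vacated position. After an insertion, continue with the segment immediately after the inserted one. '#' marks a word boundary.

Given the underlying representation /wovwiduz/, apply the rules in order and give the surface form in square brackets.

[wovwizus]

1 Stop Lenition: [wovwiduz] → [wovwizuz]
2 Final Devoicing: [wovwizuz] → [wovwizus]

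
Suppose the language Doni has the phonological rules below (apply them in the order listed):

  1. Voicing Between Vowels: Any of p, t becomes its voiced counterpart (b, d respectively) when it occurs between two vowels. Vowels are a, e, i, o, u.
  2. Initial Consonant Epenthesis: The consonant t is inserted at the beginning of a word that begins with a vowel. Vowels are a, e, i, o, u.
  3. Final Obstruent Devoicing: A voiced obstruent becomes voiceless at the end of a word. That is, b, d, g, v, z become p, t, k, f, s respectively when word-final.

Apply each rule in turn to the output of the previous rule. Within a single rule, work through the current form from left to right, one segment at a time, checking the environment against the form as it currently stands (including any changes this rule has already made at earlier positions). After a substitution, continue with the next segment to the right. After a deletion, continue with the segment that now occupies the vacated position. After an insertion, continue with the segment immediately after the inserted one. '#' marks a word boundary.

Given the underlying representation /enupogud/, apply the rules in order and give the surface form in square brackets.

1 Voicing Between Vowels: [enupogud] → [enubogud]
2 Initial Consonant Epenthesis: [enubogud] → [tenubogud]
3 Final Obstruent Devoicing: [tenubogud] → [tenubogut]

[tenubogut]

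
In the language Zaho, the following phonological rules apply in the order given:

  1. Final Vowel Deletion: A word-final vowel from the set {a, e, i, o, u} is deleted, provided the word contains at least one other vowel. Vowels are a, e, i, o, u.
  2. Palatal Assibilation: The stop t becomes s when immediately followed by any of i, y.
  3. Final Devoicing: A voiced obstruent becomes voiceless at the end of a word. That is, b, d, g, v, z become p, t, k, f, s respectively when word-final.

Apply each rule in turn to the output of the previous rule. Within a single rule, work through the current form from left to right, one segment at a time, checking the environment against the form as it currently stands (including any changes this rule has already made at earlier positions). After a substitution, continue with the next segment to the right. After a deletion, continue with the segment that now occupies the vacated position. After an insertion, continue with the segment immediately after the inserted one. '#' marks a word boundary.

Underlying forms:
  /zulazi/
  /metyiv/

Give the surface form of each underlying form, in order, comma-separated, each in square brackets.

[zulas], [mesyif]

/zulazi/:
  1 Final Vowel Deletion: [zulazi] → [zulaz]
  2 Palatal Assibilation: no change — [zulaz]
  3 Final Devoicing: [zulaz] → [zulas]
/metyiv/:
  1 Final Vowel Deletion: no change — [metyiv]
  2 Palatal Assibilation: [metyiv] → [mesyiv]
  3 Final Devoicing: [mesyiv] → [mesyif]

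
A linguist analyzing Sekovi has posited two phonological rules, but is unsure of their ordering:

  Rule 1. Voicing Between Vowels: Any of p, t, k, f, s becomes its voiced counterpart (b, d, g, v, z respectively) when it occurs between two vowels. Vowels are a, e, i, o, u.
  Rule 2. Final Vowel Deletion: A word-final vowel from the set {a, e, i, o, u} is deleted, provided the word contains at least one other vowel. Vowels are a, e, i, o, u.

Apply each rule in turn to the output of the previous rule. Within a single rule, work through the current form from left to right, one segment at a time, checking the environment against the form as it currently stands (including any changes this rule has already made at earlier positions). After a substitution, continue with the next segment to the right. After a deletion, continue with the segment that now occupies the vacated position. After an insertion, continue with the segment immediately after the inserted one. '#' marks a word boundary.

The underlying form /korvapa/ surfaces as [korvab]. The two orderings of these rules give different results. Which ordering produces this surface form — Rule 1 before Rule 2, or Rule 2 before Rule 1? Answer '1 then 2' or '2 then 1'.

Order 1 then 2:
  1 Voicing Between Vowels: [korvapa] → [korvaba]
  2 Final Vowel Deletion: [korvaba] → [korvab]
  result: [korvab]
Order 2 then 1:
  2 Final Vowel Deletion: [korvapa] → [korvap]
  1 Voicing Between Vowels: no change — [korvap]
  result: [korvap]

1 then 2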